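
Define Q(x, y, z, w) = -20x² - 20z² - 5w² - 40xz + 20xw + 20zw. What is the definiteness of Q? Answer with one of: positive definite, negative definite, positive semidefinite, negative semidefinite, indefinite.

negative semidefinite

The associated matrix is A = [[-20, 0, -20, 10], [0, 0, 0, 0], [-20, 0, -20, 10], [10, 0, 10, -5]].
Symmetric row and column elimination reduces A to a congruent diagonal form with pivots -20, 0, 0, 0.
So there are 1 negative, 3 zero pivots.
Hence Q is negative semidefinite.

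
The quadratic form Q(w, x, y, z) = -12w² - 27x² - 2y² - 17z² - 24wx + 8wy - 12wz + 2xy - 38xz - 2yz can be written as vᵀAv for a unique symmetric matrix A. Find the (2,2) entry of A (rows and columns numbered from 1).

The coefficient of x² in Q is -27, and that is exactly A[2,2].

-27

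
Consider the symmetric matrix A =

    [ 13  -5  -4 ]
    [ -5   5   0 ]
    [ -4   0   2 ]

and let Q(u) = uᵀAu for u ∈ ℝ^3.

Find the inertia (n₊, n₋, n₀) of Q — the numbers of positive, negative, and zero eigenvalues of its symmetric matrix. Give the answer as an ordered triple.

(2, 0, 1)

Row-reducing A symmetrically gives the diagonal entries 13, 40/13, 0.
So there are 2 positive, 1 zero pivots.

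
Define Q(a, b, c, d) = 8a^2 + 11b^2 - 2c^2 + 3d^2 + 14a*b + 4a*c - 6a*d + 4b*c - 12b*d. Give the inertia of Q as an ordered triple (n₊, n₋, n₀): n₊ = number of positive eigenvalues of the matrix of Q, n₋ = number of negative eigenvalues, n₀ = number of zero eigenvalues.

The symmetric matrix is A = [[8, 7, 2, -3], [7, 11, 2, -6], [2, 2, -2, 0], [-3, -6, 0, 3]].
Row-reducing A symmetrically gives the diagonal entries 8, 39/8, -98/39, -6/49.
So there are 2 positive, 2 negative pivots.

(2, 2, 0)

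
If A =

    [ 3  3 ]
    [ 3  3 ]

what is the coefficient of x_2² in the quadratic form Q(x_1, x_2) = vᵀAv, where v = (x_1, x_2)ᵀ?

3

The coefficient of x_2² is the diagonal entry A[2,2] = 3.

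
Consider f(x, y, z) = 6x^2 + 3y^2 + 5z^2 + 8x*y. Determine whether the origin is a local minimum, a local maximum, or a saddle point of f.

The Hessian at the origin is H = [[12, 8, 0], [8, 6, 0], [0, 0, 10]].
Applying the same elementary operations to the rows and columns of H produces a congruent diagonal matrix with entries 12, 2/3, 10.
That gives 3 positive pivots.
H is positive definite, so the origin is a strict local minimum.

local minimum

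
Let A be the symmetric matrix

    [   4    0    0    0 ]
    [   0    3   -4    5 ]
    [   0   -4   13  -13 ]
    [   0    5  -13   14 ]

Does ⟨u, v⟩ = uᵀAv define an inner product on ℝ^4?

yes

Symmetric row and column elimination reduces A to a congruent diagonal form with pivots 4, 3, 23/3, 10/23.
That gives 4 positive pivots.
Hence Q is positive definite.
⟨·,·⟩ is an inner product exactly when A is positive definite.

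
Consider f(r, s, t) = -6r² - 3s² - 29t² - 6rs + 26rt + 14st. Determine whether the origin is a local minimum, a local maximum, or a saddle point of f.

The Hessian at the origin is H = [[-12, -6, 26], [-6, -6, 14], [26, 14, -58]].
Symmetric row and column elimination reduces H to a congruent diagonal form with pivots -12, -3, -4/3.
So there are 3 negative pivots.
H is negative definite, so the origin is a strict local maximum.

local maximum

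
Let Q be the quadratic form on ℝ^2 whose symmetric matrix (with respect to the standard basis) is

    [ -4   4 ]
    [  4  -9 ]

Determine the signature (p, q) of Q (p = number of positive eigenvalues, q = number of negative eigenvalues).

Congruent diagonalization of A (simultaneous row and column reduction) yields pivots -4, -5.
That gives 2 negative pivots.

(0, 2)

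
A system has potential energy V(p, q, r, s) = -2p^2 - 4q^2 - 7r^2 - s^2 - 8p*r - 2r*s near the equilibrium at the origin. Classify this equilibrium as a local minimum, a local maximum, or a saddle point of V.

The Hessian at the origin is H = [[-4, 0, -8, 0], [0, -8, 0, 0], [-8, 0, -14, -2], [0, 0, -2, -2]].
An LDLᵀ factorisation of H has diagonal entries -4, -8, 2, -4.
So there are 1 positive, 3 negative pivots.
H is indefinite, so the origin is a saddle point.

saddle point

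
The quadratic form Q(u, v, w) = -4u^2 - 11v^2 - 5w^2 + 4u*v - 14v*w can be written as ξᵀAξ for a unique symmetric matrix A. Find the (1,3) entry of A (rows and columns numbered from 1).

The coefficient of u·w in Q is 0. For a symmetric A this equals A[1,3] + A[3,1] = 2·A[1,3].
So A[1,3] = 0/2 = 0.

0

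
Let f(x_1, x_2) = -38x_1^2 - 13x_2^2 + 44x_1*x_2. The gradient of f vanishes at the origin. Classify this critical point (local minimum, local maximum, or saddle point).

local maximum

The Hessian at the origin is H = [[-76, 44], [44, -26]].
det H = -76·-26 − (44)² = 40 > 0 and H[1,1] = -76 < 0, so H is negative definite.
Therefore the origin is a local maximum.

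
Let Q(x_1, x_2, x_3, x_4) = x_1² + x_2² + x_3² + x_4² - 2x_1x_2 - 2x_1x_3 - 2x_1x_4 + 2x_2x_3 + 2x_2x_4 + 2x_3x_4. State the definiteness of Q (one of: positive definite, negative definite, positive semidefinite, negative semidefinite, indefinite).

The associated matrix is A = [[1, -1, -1, -1], [-1, 1, 1, 1], [-1, 1, 1, 1], [-1, 1, 1, 1]].
Congruent diagonalization of A (simultaneous row and column reduction) yields pivots 1, 0, 0, 0.
That gives 1 positive, 3 zero pivots.
Hence Q is positive semidefinite.

positive semidefinite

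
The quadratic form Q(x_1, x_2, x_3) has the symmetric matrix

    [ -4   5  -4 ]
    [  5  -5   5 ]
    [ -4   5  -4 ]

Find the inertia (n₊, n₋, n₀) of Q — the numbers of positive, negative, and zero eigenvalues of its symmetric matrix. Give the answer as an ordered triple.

(1, 1, 1)

Congruent diagonalization of A (simultaneous row and column reduction) yields pivots -4, 5/4, 0.
That gives 1 positive, 1 negative, 1 zero pivots.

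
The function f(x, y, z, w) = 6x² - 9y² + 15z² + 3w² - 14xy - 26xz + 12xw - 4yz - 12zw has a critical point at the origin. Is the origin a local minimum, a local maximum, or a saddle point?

The Hessian at the origin is H = [[12, -14, -26, 12], [-14, -18, -4, 0], [-26, -4, 30, -12], [12, 0, -12, 6]].
Congruent diagonalization of H (simultaneous row and column reduction) yields pivots 12, -103/3, 8, -30/103.
Counting signs: 2 positive, 2 negative.
H is indefinite, so the origin is a saddle point.

saddle point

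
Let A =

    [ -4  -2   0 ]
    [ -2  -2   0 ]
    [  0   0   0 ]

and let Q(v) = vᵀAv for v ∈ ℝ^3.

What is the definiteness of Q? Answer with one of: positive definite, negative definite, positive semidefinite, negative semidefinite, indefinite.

negative semidefinite

Applying the same elementary operations to the rows and columns of A produces a congruent diagonal matrix with entries -4, -1, 0.
That gives 2 negative, 1 zero pivots.
Hence Q is negative semidefinite.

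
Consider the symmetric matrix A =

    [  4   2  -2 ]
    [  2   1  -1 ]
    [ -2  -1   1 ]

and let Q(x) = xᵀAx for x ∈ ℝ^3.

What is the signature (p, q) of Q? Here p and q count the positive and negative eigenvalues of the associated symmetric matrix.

(1, 0)

Applying the same elementary operations to the rows and columns of A produces a congruent diagonal matrix with entries 4, 0, 0.
Counting signs: 1 positive, 2 zero.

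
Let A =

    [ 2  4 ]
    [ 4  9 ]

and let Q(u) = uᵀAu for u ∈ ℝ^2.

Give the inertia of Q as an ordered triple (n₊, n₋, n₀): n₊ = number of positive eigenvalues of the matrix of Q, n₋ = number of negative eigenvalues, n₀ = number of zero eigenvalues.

An LDLᵀ factorisation of A has diagonal entries 2, 1.
So there are 2 positive pivots.

(2, 0, 0)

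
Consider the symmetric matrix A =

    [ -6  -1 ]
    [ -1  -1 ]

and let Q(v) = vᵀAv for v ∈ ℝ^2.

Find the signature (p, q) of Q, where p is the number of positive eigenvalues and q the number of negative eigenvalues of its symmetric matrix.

Symmetric row and column elimination reduces A to a congruent diagonal form with pivots -6, -5/6.
Counting signs: 2 negative.

(0, 2)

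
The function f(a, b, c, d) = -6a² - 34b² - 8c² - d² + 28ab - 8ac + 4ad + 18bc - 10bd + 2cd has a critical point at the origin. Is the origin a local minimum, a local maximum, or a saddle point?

local maximum

The Hessian at the origin is H = [[-12, 28, -8, 4], [28, -68, 18, -10], [-8, 18, -16, 2], [4, -10, 2, -2]].
Applying the same elementary operations to the rows and columns of H produces a congruent diagonal matrix with entries -12, -8/3, -21/2, -10/21.
Counting signs: 4 negative.
H is negative definite, so the origin is a strict local maximum.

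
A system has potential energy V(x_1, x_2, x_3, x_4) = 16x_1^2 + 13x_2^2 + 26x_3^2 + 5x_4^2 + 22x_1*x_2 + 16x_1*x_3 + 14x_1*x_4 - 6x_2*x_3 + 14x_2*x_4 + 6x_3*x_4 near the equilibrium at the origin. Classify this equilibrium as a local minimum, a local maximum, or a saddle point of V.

local minimum

The Hessian at the origin is H = [[32, 22, 16, 14], [22, 26, -6, 14], [16, -6, 52, 6], [14, 14, 6, 10]].
Symmetric row and column elimination reduces H to a congruent diagonal form with pivots 32, 87/8, 1516/87, 60/379.
That gives 4 positive pivots.
H is positive definite, so the origin is a strict local minimum.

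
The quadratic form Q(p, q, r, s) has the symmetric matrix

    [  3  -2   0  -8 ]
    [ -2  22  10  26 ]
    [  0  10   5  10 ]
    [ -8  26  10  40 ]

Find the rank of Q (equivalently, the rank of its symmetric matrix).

4

Applying the same elementary operations to the rows and columns of A produces a congruent diagonal matrix with entries 3, 62/3, 5/31, -2.
Counting signs: 3 positive, 1 negative.
The rank is the number of nonzero pivots: 4.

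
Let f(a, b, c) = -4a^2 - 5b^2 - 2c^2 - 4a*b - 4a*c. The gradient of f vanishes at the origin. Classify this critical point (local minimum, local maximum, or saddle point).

local maximum

The Hessian at the origin is H = [[-8, -4, -4], [-4, -10, 0], [-4, 0, -4]].
Symmetric row and column elimination reduces H to a congruent diagonal form with pivots -8, -8, -3/2.
That gives 3 negative pivots.
H is negative definite, so the origin is a strict local maximum.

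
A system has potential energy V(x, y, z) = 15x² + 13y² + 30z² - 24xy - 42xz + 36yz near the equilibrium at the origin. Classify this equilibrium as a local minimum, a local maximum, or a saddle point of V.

local minimum

The Hessian at the origin is H = [[30, -24, -42], [-24, 26, 36], [-42, 36, 60]].
An LDLᵀ factorisation of H has diagonal entries 30, 34/5, 6/17.
Counting signs: 3 positive.
H is positive definite, so the origin is a strict local minimum.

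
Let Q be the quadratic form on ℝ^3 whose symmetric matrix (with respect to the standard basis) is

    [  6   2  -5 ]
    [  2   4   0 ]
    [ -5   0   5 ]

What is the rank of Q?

Symmetric row and column elimination reduces A to a congruent diagonal form with pivots 6, 10/3, 0.
That gives 2 positive, 1 zero pivots.
The rank is the number of nonzero pivots: 2.

2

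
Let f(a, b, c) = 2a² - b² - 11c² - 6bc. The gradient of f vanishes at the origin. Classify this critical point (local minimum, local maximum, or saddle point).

saddle point

The Hessian at the origin is H = [[4, 0, 0], [0, -2, -6], [0, -6, -22]].
An LDLᵀ factorisation of H has diagonal entries 4, -2, -4.
So there are 1 positive, 2 negative pivots.
H is indefinite, so the origin is a saddle point.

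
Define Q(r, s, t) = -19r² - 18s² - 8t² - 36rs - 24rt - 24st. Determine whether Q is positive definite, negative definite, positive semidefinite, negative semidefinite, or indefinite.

negative semidefinite

Write A = [[-19, -18, -12], [-18, -18, -12], [-12, -12, -8]].
Congruent diagonalization of A (simultaneous row and column reduction) yields pivots -19, -18/19, 0.
That gives 2 negative, 1 zero pivots.
Hence Q is negative semidefinite.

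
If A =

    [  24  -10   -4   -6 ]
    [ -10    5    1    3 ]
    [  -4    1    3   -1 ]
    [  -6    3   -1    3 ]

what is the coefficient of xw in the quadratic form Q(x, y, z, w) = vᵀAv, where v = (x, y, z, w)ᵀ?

-12

The coefficient of xw is A[1,4] + A[4,1] = 2·(-6) = -12.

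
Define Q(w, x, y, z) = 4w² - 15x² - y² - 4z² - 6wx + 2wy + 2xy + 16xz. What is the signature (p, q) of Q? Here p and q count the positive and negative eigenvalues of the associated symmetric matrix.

The symmetric matrix is A = [[4, -3, 1, 0], [-3, -15, 1, 8], [1, 1, -1, 0], [0, 8, 0, -4]].
Congruent diagonalization of A (simultaneous row and column reduction) yields pivots 4, -69/4, -74/69, 12/37.
So there are 2 positive, 2 negative pivots.

(2, 2)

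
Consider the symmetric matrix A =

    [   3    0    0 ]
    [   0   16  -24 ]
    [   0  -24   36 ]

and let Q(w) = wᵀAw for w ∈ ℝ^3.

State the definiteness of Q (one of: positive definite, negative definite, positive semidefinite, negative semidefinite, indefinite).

Applying the same elementary operations to the rows and columns of A produces a congruent diagonal matrix with entries 3, 16, 0.
That gives 2 positive, 1 zero pivots.
Hence Q is positive semidefinite.

positive semidefinite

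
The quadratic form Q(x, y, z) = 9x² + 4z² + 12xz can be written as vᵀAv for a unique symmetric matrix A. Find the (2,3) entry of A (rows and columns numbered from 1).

The coefficient of y·z in Q is 0. For a symmetric A this equals A[2,3] + A[3,2] = 2·A[2,3].
So A[2,3] = 0/2 = 0.

0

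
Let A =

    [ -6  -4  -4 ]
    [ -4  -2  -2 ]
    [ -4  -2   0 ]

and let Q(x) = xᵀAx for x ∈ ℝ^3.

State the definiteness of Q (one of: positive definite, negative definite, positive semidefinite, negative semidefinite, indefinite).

Applying the same elementary operations to the rows and columns of A produces a congruent diagonal matrix with entries -6, 2/3, 2.
That gives 2 positive, 1 negative pivots.
Hence Q is indefinite.

indefinite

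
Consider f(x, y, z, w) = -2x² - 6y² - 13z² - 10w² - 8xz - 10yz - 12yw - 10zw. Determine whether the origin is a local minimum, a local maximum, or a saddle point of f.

The Hessian at the origin is H = [[-4, 0, -8, 0], [0, -12, -10, -12], [-8, -10, -26, -10], [0, -12, -10, -20]].
Congruent diagonalization of H (simultaneous row and column reduction) yields pivots -4, -12, -5/3, -8.
That gives 4 negative pivots.
H is negative definite, so the origin is a strict local maximum.

local maximum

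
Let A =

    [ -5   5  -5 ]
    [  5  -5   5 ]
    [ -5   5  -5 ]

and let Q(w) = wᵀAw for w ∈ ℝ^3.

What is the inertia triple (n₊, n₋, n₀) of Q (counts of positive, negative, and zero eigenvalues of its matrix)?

(0, 1, 2)

Symmetric row and column elimination reduces A to a congruent diagonal form with pivots -5, 0, 0.
That gives 1 negative, 2 zero pivots.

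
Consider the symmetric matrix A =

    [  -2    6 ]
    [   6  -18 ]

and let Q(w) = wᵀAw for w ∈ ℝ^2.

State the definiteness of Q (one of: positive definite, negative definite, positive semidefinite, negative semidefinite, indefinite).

For the 2×2 matrix [[-2, 6], [6, -18]]: det = -2·-18 − (6)² = 0, trace = -20.
det = 0 so one eigenvalue is zero; the form is semidefinite with the sign of the trace.

negative semidefinite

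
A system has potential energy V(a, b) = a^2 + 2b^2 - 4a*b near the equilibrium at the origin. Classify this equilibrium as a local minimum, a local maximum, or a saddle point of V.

The Hessian at the origin is H = [[2, -4], [-4, 4]].
det H = 2·4 − (-4)² = -8 < 0, so H is indefinite.
Therefore the origin is a saddle point.

saddle point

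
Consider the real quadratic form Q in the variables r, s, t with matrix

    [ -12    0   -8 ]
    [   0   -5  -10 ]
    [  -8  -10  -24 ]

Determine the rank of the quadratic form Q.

Applying the same elementary operations to the rows and columns of A produces a congruent diagonal matrix with entries -12, -5, 4/3.
Counting signs: 1 positive, 2 negative.
The rank is the number of nonzero pivots: 3.

3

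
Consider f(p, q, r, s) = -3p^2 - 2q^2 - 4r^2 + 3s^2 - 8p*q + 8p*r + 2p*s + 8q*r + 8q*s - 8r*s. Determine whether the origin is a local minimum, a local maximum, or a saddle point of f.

saddle point

The Hessian at the origin is H = [[-6, -8, 8, 2], [-8, -4, 8, 8], [8, 8, -8, -8], [2, 8, -8, 6]].
Applying the same elementary operations to the rows and columns of H produces a congruent diagonal matrix with entries -6, 20/3, 8/5, -4.
So there are 2 positive, 2 negative pivots.
H is indefinite, so the origin is a saddle point.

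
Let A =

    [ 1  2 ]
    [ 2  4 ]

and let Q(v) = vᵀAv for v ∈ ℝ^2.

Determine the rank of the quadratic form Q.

1

Row-reducing A symmetrically gives the diagonal entries 1, 0.
That gives 1 positive, 1 zero pivots.
The rank is the number of nonzero pivots: 1.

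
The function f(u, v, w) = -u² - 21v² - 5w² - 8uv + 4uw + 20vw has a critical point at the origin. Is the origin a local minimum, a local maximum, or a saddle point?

local maximum

The Hessian at the origin is H = [[-2, -8, 4], [-8, -42, 20], [4, 20, -10]].
An LDLᵀ factorisation of H has diagonal entries -2, -10, -2/5.
So there are 3 negative pivots.
H is negative definite, so the origin is a strict local maximum.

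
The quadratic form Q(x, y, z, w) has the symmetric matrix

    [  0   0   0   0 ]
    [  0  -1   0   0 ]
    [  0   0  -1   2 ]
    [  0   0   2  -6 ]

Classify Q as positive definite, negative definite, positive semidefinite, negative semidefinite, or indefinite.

Applying the same elementary operations to the rows and columns of A produces a congruent diagonal matrix with entries 0, -1, -1, -2.
That gives 3 negative, 1 zero pivots.
Hence Q is negative semidefinite.

negative semidefinite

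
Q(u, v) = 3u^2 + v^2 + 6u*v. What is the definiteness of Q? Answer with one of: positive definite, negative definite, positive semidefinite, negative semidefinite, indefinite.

The symmetric matrix of Q is [[3, 3], [3, 1]].
For the 2×2 matrix [[3, 3], [3, 1]]: det = 3·1 − (3)² = -6, trace = 4.
det < 0 so the eigenvalues have opposite signs; the form is indefinite.

indefinite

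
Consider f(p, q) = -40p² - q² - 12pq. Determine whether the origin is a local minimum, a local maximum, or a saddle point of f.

local maximum

The Hessian at the origin is H = [[-80, -12], [-12, -2]].
det H = -80·-2 − (-12)² = 16 > 0 and H[1,1] = -80 < 0, so H is negative definite.
Therefore the origin is a local maximum.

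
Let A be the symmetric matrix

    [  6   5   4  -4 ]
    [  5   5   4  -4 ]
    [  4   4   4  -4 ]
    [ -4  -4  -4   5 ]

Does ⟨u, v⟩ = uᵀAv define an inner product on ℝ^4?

yes

Congruent diagonalization of A (simultaneous row and column reduction) yields pivots 6, 5/6, 4/5, 1.
So there are 4 positive pivots.
Hence Q is positive definite.
⟨·,·⟩ is an inner product exactly when A is positive definite.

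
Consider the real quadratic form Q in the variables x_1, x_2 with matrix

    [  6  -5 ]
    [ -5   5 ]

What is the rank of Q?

2

An LDLᵀ factorisation of A has diagonal entries 6, 5/6.
That gives 2 positive pivots.
The rank is the number of nonzero pivots: 2.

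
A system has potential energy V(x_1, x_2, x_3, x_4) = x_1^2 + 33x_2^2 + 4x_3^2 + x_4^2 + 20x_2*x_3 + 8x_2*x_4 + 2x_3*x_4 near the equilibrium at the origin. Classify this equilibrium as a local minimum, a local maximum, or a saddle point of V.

The Hessian at the origin is H = [[2, 0, 0, 0], [0, 66, 20, 8], [0, 20, 8, 2], [0, 8, 2, 2]].
An LDLᵀ factorisation of H has diagonal entries 2, 66, 64/33, 15/16.
Counting signs: 4 positive.
H is positive definite, so the origin is a strict local minimum.

local minimum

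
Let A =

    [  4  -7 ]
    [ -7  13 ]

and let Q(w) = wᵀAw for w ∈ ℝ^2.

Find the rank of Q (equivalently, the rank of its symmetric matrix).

2

An LDLᵀ factorisation of A has diagonal entries 4, 3/4.
Counting signs: 2 positive.
The rank is the number of nonzero pivots: 2.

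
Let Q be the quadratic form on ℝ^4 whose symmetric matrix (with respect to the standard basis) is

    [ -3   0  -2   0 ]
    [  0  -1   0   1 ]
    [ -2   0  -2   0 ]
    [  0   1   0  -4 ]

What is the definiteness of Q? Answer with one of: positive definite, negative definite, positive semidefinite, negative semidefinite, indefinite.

Congruent diagonalization of A (simultaneous row and column reduction) yields pivots -3, -1, -2/3, -3.
That gives 4 negative pivots.
Hence Q is negative definite.

negative definite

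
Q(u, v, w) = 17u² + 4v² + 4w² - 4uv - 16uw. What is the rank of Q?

The associated matrix is A = [[17, -2, -8], [-2, 4, 0], [-8, 0, 4]].
Applying the same elementary operations to the rows and columns of A produces a congruent diagonal matrix with entries 17, 64/17, 0.
That gives 2 positive, 1 zero pivots.
The rank is the number of nonzero pivots: 2.

2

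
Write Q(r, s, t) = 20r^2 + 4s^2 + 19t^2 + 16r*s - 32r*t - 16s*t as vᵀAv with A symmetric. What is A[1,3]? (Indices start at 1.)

The coefficient of r·t in Q is -32. For a symmetric A this equals A[1,3] + A[3,1] = 2·A[1,3].
So A[1,3] = -32/2 = -16.

-16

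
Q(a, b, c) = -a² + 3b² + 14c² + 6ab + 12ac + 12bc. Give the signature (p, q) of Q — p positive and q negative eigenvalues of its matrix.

The associated matrix is A = [[-1, 3, 6], [3, 3, 6], [6, 6, 14]].
Symmetric row and column elimination reduces A to a congruent diagonal form with pivots -1, 12, 2.
Counting signs: 2 positive, 1 negative.

(2, 1)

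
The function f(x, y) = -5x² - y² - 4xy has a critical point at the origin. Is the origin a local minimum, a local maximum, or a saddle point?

The Hessian at the origin is H = [[-10, -4], [-4, -2]].
det H = -10·-2 − (-4)² = 4 > 0 and H[1,1] = -10 < 0, so H is negative definite.
Therefore the origin is a local maximum.

local maximum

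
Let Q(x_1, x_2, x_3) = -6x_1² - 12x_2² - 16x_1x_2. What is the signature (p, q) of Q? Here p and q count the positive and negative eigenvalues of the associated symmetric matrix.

(0, 2)

The associated matrix is A = [[-6, -8, 0], [-8, -12, 0], [0, 0, 0]].
Row-reducing A symmetrically gives the diagonal entries -6, -4/3, 0.
So there are 2 negative, 1 zero pivots.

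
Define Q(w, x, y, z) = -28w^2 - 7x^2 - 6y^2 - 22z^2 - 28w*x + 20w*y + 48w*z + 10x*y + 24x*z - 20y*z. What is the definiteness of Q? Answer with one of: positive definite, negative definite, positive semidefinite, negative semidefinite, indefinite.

The associated matrix is A = [[-28, -14, 10, 24], [-14, -7, 5, 12], [10, 5, -6, -10], [24, 12, -10, -22]].
Applying the same elementary operations to the rows and columns of A produces a congruent diagonal matrix with entries -28, 0, -17/7, -10/17.
That gives 3 negative, 1 zero pivots.
Hence Q is negative semidefinite.

negative semidefinite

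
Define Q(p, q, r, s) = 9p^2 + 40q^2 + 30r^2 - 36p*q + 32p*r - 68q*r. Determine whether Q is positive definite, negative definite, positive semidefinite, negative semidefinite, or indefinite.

positive semidefinite

Write A = [[9, -18, 16, 0], [-18, 40, -34, 0], [16, -34, 30, 0], [0, 0, 0, 0]].
Congruent diagonalization of A (simultaneous row and column reduction) yields pivots 9, 4, 5/9, 0.
Counting signs: 3 positive, 1 zero.
Hence Q is positive semidefinite.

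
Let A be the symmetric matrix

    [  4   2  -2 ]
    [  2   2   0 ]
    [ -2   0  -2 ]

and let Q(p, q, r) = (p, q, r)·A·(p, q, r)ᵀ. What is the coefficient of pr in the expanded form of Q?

The coefficient of pr is A[1,3] + A[3,1] = 2·(-2) = -4.

-4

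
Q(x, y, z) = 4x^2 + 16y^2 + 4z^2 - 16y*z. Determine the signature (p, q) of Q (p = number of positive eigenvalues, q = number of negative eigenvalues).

(2, 0)

The symmetric matrix is A = [[4, 0, 0], [0, 16, -8], [0, -8, 4]].
Applying the same elementary operations to the rows and columns of A produces a congruent diagonal matrix with entries 4, 16, 0.
Counting signs: 2 positive, 1 zero.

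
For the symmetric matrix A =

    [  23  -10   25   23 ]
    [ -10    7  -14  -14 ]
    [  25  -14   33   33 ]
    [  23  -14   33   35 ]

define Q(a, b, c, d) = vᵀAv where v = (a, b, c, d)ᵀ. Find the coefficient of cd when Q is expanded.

66

The coefficient of cd is A[3,4] + A[4,3] = 2·33 = 66.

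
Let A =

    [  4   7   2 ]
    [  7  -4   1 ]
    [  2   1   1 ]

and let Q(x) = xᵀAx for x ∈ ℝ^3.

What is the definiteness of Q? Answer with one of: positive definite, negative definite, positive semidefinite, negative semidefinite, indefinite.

indefinite

Row-reducing A symmetrically gives the diagonal entries 4, -65/4, 5/13.
Counting signs: 2 positive, 1 negative.
Hence Q is indefinite.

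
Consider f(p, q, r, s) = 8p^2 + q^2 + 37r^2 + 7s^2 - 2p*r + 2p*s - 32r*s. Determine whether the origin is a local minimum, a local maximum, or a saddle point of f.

local minimum

The Hessian at the origin is H = [[16, 0, -2, 2], [0, 2, 0, 0], [-2, 0, 74, -32], [2, 0, -32, 14]].
Symmetric row and column elimination reduces H to a congruent diagonal form with pivots 16, 2, 295/4, 24/295.
Counting signs: 4 positive.
H is positive definite, so the origin is a strict local minimum.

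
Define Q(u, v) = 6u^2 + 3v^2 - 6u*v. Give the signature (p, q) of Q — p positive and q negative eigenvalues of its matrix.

The associated matrix is A = [[6, -3], [-3, 3]].
An LDLᵀ factorisation of A has diagonal entries 6, 3/2.
So there are 2 positive pivots.

(2, 0)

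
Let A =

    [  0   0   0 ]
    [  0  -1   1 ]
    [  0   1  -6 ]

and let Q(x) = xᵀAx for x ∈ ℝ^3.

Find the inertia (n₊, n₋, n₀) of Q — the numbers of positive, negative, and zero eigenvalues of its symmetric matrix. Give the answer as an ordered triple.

(0, 2, 1)

Symmetric row and column elimination reduces A to a congruent diagonal form with pivots 0, -1, -5.
Counting signs: 2 negative, 1 zero.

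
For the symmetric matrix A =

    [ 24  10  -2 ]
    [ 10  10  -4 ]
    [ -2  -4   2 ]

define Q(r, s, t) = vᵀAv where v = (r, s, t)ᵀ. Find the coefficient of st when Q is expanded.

-8

The coefficient of st is A[2,3] + A[3,2] = 2·(-4) = -8.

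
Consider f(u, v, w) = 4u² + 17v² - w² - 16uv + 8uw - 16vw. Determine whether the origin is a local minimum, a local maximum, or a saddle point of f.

saddle point

The Hessian at the origin is H = [[8, -16, 8], [-16, 34, -16], [8, -16, -2]].
Applying the same elementary operations to the rows and columns of H produces a congruent diagonal matrix with entries 8, 2, -10.
Counting signs: 2 positive, 1 negative.
H is indefinite, so the origin is a saddle point.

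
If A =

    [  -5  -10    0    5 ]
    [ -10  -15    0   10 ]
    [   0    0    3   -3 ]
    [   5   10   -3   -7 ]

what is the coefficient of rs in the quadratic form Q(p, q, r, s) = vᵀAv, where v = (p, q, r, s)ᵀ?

The coefficient of rs is A[3,4] + A[4,3] = 2·(-3) = -6.

-6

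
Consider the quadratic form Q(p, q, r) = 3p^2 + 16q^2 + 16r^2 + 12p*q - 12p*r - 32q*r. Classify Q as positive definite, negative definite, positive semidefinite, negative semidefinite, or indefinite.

positive semidefinite

Write A = [[3, 6, -6], [6, 16, -16], [-6, -16, 16]].
Symmetric row and column elimination reduces A to a congruent diagonal form with pivots 3, 4, 0.
So there are 2 positive, 1 zero pivots.
Hence Q is positive semidefinite.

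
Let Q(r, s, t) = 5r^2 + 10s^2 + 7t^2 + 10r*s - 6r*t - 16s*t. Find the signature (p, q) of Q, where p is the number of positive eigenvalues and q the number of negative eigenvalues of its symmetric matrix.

(3, 0)

The symmetric matrix is A = [[5, 5, -3], [5, 10, -8], [-3, -8, 7]].
An LDLᵀ factorisation of A has diagonal entries 5, 5, 1/5.
That gives 3 positive pivots.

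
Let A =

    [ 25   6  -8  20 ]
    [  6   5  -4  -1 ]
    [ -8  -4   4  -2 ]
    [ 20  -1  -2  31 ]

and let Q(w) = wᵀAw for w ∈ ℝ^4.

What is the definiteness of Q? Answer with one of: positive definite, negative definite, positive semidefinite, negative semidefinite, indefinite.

Congruent diagonalization of A (simultaneous row and column reduction) yields pivots 25, 89/25, 20/89, 1.
So there are 4 positive pivots.
Hence Q is positive definite.

positive definite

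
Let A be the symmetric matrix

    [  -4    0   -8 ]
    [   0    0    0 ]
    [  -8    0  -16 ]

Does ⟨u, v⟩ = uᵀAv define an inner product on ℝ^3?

no

Row-reducing A symmetrically gives the diagonal entries -4, 0, 0.
Counting signs: 1 negative, 2 zero.
Hence Q is negative semidefinite.
⟨·,·⟩ is an inner product exactly when A is positive definite.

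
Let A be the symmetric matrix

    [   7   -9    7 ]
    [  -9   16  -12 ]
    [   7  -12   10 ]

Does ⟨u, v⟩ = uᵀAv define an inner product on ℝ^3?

yes

Row-reducing A symmetrically gives the diagonal entries 7, 31/7, 30/31.
Counting signs: 3 positive.
Hence Q is positive definite.
⟨·,·⟩ is an inner product exactly when A is positive definite.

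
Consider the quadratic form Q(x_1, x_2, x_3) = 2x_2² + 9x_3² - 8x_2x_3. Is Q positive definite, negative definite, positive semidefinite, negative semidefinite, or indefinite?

Write A = [[0, 0, 0], [0, 2, -4], [0, -4, 9]].
Row-reducing A symmetrically gives the diagonal entries 0, 2, 1.
So there are 2 positive, 1 zero pivots.
Hence Q is positive semidefinite.

positive semidefinite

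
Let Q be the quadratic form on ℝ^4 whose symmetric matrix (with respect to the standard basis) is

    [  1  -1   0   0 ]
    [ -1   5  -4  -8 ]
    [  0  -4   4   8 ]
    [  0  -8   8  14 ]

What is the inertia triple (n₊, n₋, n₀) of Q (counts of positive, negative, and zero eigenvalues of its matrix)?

(2, 1, 1)

Congruent diagonalization of A (simultaneous row and column reduction) yields pivots 1, 4, 0, -2.
That gives 2 positive, 1 negative, 1 zero pivots.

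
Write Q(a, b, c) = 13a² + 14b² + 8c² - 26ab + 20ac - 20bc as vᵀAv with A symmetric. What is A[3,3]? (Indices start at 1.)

8

The coefficient of c² in Q is 8, and that is exactly A[3,3].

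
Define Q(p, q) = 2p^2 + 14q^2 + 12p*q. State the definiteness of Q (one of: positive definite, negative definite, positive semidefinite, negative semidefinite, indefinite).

The symmetric matrix of Q is [[2, 6], [6, 14]].
For the 2×2 matrix [[2, 6], [6, 14]]: det = 2·14 − (6)² = -8, trace = 16.
det < 0 so the eigenvalues have opposite signs; the form is indefinite.

indefinite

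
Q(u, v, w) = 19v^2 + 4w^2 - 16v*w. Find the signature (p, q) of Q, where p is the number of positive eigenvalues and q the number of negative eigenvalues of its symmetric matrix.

Write A = [[0, 0, 0], [0, 19, -8], [0, -8, 4]].
Symmetric row and column elimination reduces A to a congruent diagonal form with pivots 0, 19, 12/19.
Counting signs: 2 positive, 1 zero.

(2, 0)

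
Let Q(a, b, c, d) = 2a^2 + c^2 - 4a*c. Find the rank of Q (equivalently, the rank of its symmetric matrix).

2

The symmetric matrix is A = [[2, 0, -2, 0], [0, 0, 0, 0], [-2, 0, 1, 0], [0, 0, 0, 0]].
Applying the same elementary operations to the rows and columns of A produces a congruent diagonal matrix with entries 2, 0, -1, 0.
Counting signs: 1 positive, 1 negative, 2 zero.
The rank is the number of nonzero pivots: 2.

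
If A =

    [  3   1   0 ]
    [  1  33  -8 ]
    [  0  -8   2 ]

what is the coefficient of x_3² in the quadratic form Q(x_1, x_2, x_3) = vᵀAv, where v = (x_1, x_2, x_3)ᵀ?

The coefficient of x_3² is the diagonal entry A[3,3] = 2.

2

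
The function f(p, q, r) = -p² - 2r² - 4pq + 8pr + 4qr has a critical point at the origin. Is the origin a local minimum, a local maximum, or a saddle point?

saddle point

The Hessian at the origin is H = [[-2, -4, 8], [-4, 0, 4], [8, 4, -4]].
An LDLᵀ factorisation of H has diagonal entries -2, 8, 10.
Counting signs: 2 positive, 1 negative.
H is indefinite, so the origin is a saddle point.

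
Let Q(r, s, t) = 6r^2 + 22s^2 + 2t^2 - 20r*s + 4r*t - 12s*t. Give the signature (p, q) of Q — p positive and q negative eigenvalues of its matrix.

The associated matrix is A = [[6, -10, 2], [-10, 22, -6], [2, -6, 2]].
Symmetric row and column elimination reduces A to a congruent diagonal form with pivots 6, 16/3, 0.
Counting signs: 2 positive, 1 zero.

(2, 0)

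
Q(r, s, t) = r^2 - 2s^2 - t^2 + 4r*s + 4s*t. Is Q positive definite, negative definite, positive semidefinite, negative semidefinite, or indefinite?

The symmetric matrix is A = [[1, 2, 0], [2, -2, 2], [0, 2, -1]].
Row-reducing A symmetrically gives the diagonal entries 1, -6, -1/3.
That gives 1 positive, 2 negative pivots.
Hence Q is indefinite.

indefinite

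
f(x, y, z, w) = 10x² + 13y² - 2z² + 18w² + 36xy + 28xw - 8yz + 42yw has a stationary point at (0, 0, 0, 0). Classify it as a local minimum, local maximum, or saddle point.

saddle point

The Hessian at the origin is H = [[20, 36, 0, 28], [36, 26, -8, 42], [0, -8, -4, 0], [28, 42, 0, 36]].
Congruent diagonalization of H (simultaneous row and column reduction) yields pivots 20, -194/5, -228/97, -2/19.
So there are 1 positive, 3 negative pivots.
H is indefinite, so the origin is a saddle point.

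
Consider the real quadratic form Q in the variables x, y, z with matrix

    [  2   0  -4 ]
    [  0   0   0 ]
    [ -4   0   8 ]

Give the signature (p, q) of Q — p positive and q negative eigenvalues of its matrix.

Symmetric row and column elimination reduces A to a congruent diagonal form with pivots 2, 0, 0.
Counting signs: 1 positive, 2 zero.

(1, 0)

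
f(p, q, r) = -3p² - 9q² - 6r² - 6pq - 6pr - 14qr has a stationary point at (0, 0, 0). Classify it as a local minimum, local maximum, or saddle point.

The Hessian at the origin is H = [[-6, -6, -6], [-6, -18, -14], [-6, -14, -12]].
Congruent diagonalization of H (simultaneous row and column reduction) yields pivots -6, -12, -2/3.
That gives 3 negative pivots.
H is negative definite, so the origin is a strict local maximum.

local maximum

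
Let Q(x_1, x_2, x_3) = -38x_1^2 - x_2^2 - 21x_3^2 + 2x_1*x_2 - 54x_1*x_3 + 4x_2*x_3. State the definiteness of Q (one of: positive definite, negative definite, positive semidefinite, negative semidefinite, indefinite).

The symmetric matrix of Q is A = [[-38, 1, -27], [1, -1, 2], [-27, 2, -21]].
Leading principal minors: Δ_1 = -38, Δ_2 = 37, Δ_3 = -4.
The signs alternate starting with Δ_1 < 0, so by Sylvester's criterion Q is negative definite.

negative definite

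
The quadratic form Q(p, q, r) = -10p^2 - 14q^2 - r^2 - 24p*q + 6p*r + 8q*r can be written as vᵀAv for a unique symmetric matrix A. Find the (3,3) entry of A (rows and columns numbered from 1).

The coefficient of r^2 in Q is -1, and that is exactly A[3,3].

-1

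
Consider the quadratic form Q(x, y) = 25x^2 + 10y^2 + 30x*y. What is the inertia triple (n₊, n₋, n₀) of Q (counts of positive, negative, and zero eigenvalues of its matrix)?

The symmetric matrix is A = [[25, 15], [15, 10]].
Applying the same elementary operations to the rows and columns of A produces a congruent diagonal matrix with entries 25, 1.
That gives 2 positive pivots.

(2, 0, 0)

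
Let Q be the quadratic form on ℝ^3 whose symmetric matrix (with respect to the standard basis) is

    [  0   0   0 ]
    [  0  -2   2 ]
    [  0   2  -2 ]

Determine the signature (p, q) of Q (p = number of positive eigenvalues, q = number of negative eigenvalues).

(0, 1)

Symmetric row and column elimination reduces A to a congruent diagonal form with pivots 0, -2, 0.
So there are 1 negative, 2 zero pivots.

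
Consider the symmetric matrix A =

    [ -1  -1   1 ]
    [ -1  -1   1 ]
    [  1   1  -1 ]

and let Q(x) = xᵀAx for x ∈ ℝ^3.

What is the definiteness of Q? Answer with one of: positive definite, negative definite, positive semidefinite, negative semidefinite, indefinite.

negative semidefinite

Symmetric row and column elimination reduces A to a congruent diagonal form with pivots -1, 0, 0.
So there are 1 negative, 2 zero pivots.
Hence Q is negative semidefinite.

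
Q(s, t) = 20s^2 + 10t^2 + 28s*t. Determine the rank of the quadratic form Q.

The symmetric matrix is A = [[20, 14], [14, 10]].
Applying the same elementary operations to the rows and columns of A produces a congruent diagonal matrix with entries 20, 1/5.
So there are 2 positive pivots.
The rank is the number of nonzero pivots: 2.

2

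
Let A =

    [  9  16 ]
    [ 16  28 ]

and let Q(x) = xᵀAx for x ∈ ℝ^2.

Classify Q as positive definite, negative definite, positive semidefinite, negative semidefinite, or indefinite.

indefinite

Congruent diagonalization of A (simultaneous row and column reduction) yields pivots 9, -4/9.
So there are 1 positive, 1 negative pivots.
Hence Q is indefinite.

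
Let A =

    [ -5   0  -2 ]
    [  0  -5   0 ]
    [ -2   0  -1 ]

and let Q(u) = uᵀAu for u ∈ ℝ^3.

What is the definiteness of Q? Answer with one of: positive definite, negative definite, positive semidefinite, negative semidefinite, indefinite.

negative definite

Symmetric row and column elimination reduces A to a congruent diagonal form with pivots -5, -5, -1/5.
That gives 3 negative pivots.
Hence Q is negative definite.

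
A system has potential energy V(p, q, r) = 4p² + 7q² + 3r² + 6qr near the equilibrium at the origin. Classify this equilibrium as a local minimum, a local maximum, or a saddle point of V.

The Hessian at the origin is H = [[8, 0, 0], [0, 14, 6], [0, 6, 6]].
Row-reducing H symmetrically gives the diagonal entries 8, 14, 24/7.
So there are 3 positive pivots.
H is positive definite, so the origin is a strict local minimum.

local minimum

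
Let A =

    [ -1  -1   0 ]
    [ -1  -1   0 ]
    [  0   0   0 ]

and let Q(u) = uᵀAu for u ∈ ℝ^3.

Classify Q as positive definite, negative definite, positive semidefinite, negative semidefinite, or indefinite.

negative semidefinite

Symmetric row and column elimination reduces A to a congruent diagonal form with pivots -1, 0, 0.
That gives 1 negative, 2 zero pivots.
Hence Q is negative semidefinite.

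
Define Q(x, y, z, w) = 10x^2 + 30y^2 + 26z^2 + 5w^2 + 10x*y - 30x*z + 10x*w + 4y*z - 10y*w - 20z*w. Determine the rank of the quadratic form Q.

4

The symmetric matrix is A = [[10, 5, -15, 5], [5, 30, 2, -5], [-15, 2, 26, -10], [5, -5, -10, 5]].
Congruent diagonalization of A (simultaneous row and column reduction) yields pivots 10, 55/2, 12/55, 5/12.
Counting signs: 4 positive.
The rank is the number of nonzero pivots: 4.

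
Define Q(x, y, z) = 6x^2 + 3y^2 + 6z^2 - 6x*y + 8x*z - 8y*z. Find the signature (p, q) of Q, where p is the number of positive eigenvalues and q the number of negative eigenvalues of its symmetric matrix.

Write A = [[6, -3, 4], [-3, 3, -4], [4, -4, 6]].
Applying the same elementary operations to the rows and columns of A produces a congruent diagonal matrix with entries 6, 3/2, 2/3.
That gives 3 positive pivots.

(3, 0)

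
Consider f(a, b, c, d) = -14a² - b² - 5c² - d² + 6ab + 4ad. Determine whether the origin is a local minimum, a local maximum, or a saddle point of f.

The Hessian at the origin is H = [[-28, 6, 0, 4], [6, -2, 0, 0], [0, 0, -10, 0], [4, 0, 0, -2]].
Applying the same elementary operations to the rows and columns of H produces a congruent diagonal matrix with entries -28, -5/7, -10, -2/5.
So there are 4 negative pivots.
H is negative definite, so the origin is a strict local maximum.

local maximum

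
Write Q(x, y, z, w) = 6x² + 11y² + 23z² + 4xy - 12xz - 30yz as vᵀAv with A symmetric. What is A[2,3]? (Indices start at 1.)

-15

The coefficient of y·z in Q is -30. For a symmetric A this equals A[2,3] + A[3,2] = 2·A[2,3].
So A[2,3] = -30/2 = -15.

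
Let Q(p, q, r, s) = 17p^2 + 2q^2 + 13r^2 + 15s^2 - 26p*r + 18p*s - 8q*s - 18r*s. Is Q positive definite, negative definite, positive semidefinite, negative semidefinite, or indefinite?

Write A = [[17, 0, -13, 9], [0, 2, 0, -4], [-13, 0, 13, -9], [9, -4, -9, 15]].
Row-reducing A symmetrically gives the diagonal entries 17, 2, 52/17, 10/13.
So there are 4 positive pivots.
Hence Q is positive definite.

positive definite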